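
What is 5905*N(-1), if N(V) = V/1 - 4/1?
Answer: -29525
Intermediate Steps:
N(V) = -4 + V (N(V) = V*1 - 4*1 = V - 4 = -4 + V)
5905*N(-1) = 5905*(-4 - 1) = 5905*(-5) = -29525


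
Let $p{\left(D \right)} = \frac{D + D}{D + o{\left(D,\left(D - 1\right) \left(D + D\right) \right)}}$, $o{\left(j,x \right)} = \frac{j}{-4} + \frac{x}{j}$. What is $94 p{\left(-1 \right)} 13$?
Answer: $\frac{9776}{19} \approx 514.53$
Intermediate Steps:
$o{\left(j,x \right)} = - \frac{j}{4} + \frac{x}{j}$ ($o{\left(j,x \right)} = j \left(- \frac{1}{4}\right) + \frac{x}{j} = - \frac{j}{4} + \frac{x}{j}$)
$p{\left(D \right)} = \frac{2 D}{-2 + \frac{11 D}{4}}$ ($p{\left(D \right)} = \frac{D + D}{D - \left(\frac{D}{4} - \frac{\left(D - 1\right) \left(D + D\right)}{D}\right)} = \frac{2 D}{D - \left(\frac{D}{4} - \frac{\left(-1 + D\right) 2 D}{D}\right)} = \frac{2 D}{D - \left(\frac{D}{4} - \frac{2 D \left(-1 + D\right)}{D}\right)} = \frac{2 D}{D + \left(- \frac{D}{4} + \left(-2 + 2 D\right)\right)} = \frac{2 D}{D + \left(-2 + \frac{7 D}{4}\right)} = \frac{2 D}{-2 + \frac{11 D}{4}}$)
$94 p{\left(-1 \right)} 13 = 94 \cdot 8 \left(-1\right) \frac{1}{-8 + 11 \left(-1\right)} 13 = 94 \cdot 8 \left(-1\right) \frac{1}{-8 - 11} \cdot 13 = 94 \cdot 8 \left(-1\right) \frac{1}{-19} \cdot 13 = 94 \cdot 8 \left(-1\right) \left(- \frac{1}{19}\right) 13 = 94 \cdot \frac{8}{19} \cdot 13 = \frac{752}{19} \cdot 13 = \frac{9776}{19}$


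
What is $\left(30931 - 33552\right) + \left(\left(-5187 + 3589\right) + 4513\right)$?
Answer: $294$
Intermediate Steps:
$\left(30931 - 33552\right) + \left(\left(-5187 + 3589\right) + 4513\right) = -2621 + \left(-1598 + 4513\right) = -2621 + 2915 = 294$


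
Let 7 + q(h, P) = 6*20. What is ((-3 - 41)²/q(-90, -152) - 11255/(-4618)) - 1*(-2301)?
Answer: 1210952297/521834 ≈ 2320.6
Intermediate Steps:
q(h, P) = 113 (q(h, P) = -7 + 6*20 = -7 + 120 = 113)
((-3 - 41)²/q(-90, -152) - 11255/(-4618)) - 1*(-2301) = ((-3 - 41)²/113 - 11255/(-4618)) - 1*(-2301) = ((-44)²*(1/113) - 11255*(-1/4618)) + 2301 = (1936*(1/113) + 11255/4618) + 2301 = (1936/113 + 11255/4618) + 2301 = 10212263/521834 + 2301 = 1210952297/521834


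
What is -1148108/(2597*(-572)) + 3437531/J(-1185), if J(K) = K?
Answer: -98173784462/33851895 ≈ -2900.1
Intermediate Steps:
-1148108/(2597*(-572)) + 3437531/J(-1185) = -1148108/(2597*(-572)) + 3437531/(-1185) = -1148108/(-1485484) + 3437531*(-1/1185) = -1148108*(-1/1485484) - 3437531/1185 = 22079/28567 - 3437531/1185 = -98173784462/33851895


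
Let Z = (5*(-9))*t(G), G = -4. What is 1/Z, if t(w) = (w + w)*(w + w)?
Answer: -1/2880 ≈ -0.00034722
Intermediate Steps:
t(w) = 4*w**2 (t(w) = (2*w)*(2*w) = 4*w**2)
Z = -2880 (Z = (5*(-9))*(4*(-4)**2) = -180*16 = -45*64 = -2880)
1/Z = 1/(-2880) = -1/2880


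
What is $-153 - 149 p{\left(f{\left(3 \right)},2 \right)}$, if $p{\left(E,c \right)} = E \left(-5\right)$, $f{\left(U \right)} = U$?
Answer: $2082$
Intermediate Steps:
$p{\left(E,c \right)} = - 5 E$
$-153 - 149 p{\left(f{\left(3 \right)},2 \right)} = -153 - 149 \left(\left(-5\right) 3\right) = -153 - -2235 = -153 + 2235 = 2082$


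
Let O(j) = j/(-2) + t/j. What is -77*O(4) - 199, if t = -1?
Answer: -103/4 ≈ -25.750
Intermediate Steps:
O(j) = -1/j - j/2 (O(j) = j/(-2) - 1/j = j*(-½) - 1/j = -j/2 - 1/j = -1/j - j/2)
-77*O(4) - 199 = -77*(-1/4 - ½*4) - 199 = -77*(-1*¼ - 2) - 199 = -77*(-¼ - 2) - 199 = -77*(-9/4) - 199 = 693/4 - 199 = -103/4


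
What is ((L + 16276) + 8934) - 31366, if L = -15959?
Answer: -22115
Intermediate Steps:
((L + 16276) + 8934) - 31366 = ((-15959 + 16276) + 8934) - 31366 = (317 + 8934) - 31366 = 9251 - 31366 = -22115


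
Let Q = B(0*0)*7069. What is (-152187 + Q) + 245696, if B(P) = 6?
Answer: 135923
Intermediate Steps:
Q = 42414 (Q = 6*7069 = 42414)
(-152187 + Q) + 245696 = (-152187 + 42414) + 245696 = -109773 + 245696 = 135923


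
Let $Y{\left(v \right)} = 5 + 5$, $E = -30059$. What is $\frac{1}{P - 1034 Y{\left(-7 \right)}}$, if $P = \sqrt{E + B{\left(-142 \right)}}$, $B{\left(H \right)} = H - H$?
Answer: $- \frac{10340}{106945659} - \frac{i \sqrt{30059}}{106945659} \approx -9.6685 \cdot 10^{-5} - 1.6212 \cdot 10^{-6} i$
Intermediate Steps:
$Y{\left(v \right)} = 10$
$B{\left(H \right)} = 0$
$P = i \sqrt{30059}$ ($P = \sqrt{-30059 + 0} = \sqrt{-30059} = i \sqrt{30059} \approx 173.38 i$)
$\frac{1}{P - 1034 Y{\left(-7 \right)}} = \frac{1}{i \sqrt{30059} - 10340} = \frac{1}{-10340 + i \sqrt{30059}}$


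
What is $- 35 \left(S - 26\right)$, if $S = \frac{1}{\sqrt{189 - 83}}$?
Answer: $910 - \frac{35 \sqrt{106}}{106} \approx 906.6$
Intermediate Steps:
$S = \frac{\sqrt{106}}{106}$ ($S = \frac{1}{\sqrt{106}} = \frac{\sqrt{106}}{106} \approx 0.097129$)
$- 35 \left(S - 26\right) = - 35 \left(\frac{\sqrt{106}}{106} - 26\right) = - 35 \left(-26 + \frac{\sqrt{106}}{106}\right) = 910 - \frac{35 \sqrt{106}}{106}$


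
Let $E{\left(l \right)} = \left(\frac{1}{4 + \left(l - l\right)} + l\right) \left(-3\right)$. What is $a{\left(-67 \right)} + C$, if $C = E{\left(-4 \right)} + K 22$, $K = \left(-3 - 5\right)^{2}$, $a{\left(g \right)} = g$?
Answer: $\frac{5409}{4} \approx 1352.3$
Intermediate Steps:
$K = 64$ ($K = \left(-8\right)^{2} = 64$)
$E{\left(l \right)} = - \frac{3}{4} - 3 l$ ($E{\left(l \right)} = \left(\frac{1}{4 + 0} + l\right) \left(-3\right) = \left(\frac{1}{4} + l\right) \left(-3\right) = - \frac{3}{4} - 3 l$)
$C = \frac{5677}{4}$ ($C = \left(- \frac{3}{4} - -12\right) + 64 \cdot 22 = \left(- \frac{3}{4} + 12\right) + 1408 = \frac{45}{4} + 1408 = \frac{5677}{4} \approx 1419.3$)
$a{\left(-67 \right)} + C = -67 + \frac{5677}{4} = \frac{5409}{4}$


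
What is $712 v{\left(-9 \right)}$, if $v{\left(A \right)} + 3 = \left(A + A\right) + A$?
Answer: $-21360$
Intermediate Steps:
$v{\left(A \right)} = -3 + 3 A$ ($v{\left(A \right)} = -3 + \left(\left(A + A\right) + A\right) = -3 + \left(2 A + A\right) = -3 + 3 A$)
$712 v{\left(-9 \right)} = 712 \left(-3 + 3 \left(-9\right)\right) = 712 \left(-3 - 27\right) = 712 \left(-30\right) = -21360$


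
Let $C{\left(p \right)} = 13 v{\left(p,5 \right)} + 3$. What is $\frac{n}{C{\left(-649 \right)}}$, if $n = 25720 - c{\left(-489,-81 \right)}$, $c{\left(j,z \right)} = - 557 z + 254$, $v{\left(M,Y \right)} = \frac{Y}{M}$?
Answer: $- \frac{12753499}{1882} \approx -6776.6$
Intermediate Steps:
$c{\left(j,z \right)} = 254 - 557 z$
$C{\left(p \right)} = 3 + \frac{65}{p}$ ($C{\left(p \right)} = 13 \frac{5}{p} + 3 = \frac{65}{p} + 3 = 3 + \frac{65}{p}$)
$n = -19651$ ($n = 25720 - \left(254 - -45117\right) = 25720 - \left(254 + 45117\right) = 25720 - 45371 = -19651$)
$\frac{n}{C{\left(-649 \right)}} = - \frac{19651}{3 + \frac{65}{-649}} = - \frac{19651}{3 + 65 \left(- \frac{1}{649}\right)} = - \frac{19651}{3 - \frac{65}{649}} = - \frac{19651}{\frac{1882}{649}} = \left(-19651\right) \frac{649}{1882} = - \frac{12753499}{1882}$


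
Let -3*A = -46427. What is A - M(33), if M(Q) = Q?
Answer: 46328/3 ≈ 15443.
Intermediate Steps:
A = 46427/3 (A = -⅓*(-46427) = 46427/3 ≈ 15476.)
A - M(33) = 46427/3 - 1*33 = 46427/3 - 33 = 46328/3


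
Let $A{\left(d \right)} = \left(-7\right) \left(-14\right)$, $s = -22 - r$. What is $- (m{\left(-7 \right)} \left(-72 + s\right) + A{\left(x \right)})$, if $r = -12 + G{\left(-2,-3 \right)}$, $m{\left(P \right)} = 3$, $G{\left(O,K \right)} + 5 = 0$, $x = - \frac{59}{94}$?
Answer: $133$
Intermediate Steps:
$x = - \frac{59}{94}$ ($x = \left(-59\right) \frac{1}{94} = - \frac{59}{94} \approx -0.62766$)
$G{\left(O,K \right)} = -5$ ($G{\left(O,K \right)} = -5 + 0 = -5$)
$r = -17$ ($r = -12 - 5 = -17$)
$s = -5$ ($s = -22 - -17 = -22 + 17 = -5$)
$A{\left(d \right)} = 98$
$- (m{\left(-7 \right)} \left(-72 + s\right) + A{\left(x \right)}) = - (3 \left(-72 - 5\right) + 98) = - (3 \left(-77\right) + 98) = - (-231 + 98) = \left(-1\right) \left(-133\right) = 133$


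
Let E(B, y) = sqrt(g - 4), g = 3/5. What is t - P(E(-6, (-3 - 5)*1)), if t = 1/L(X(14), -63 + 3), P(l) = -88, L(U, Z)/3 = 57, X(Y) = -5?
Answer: 15049/171 ≈ 88.006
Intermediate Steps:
g = 3/5 (g = 3*(1/5) = 3/5 ≈ 0.60000)
L(U, Z) = 171 (L(U, Z) = 3*57 = 171)
E(B, y) = I*sqrt(85)/5 (E(B, y) = sqrt(3/5 - 4) = sqrt(-17/5) = I*sqrt(85)/5)
t = 1/171 ≈ 0.0058480
t - P(E(-6, (-3 - 5)*1)) = 1/171 - 1*(-88) = 1/171 + 88 = 15049/171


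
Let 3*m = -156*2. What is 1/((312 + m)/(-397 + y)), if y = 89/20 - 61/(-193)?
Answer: -1514023/802880 ≈ -1.8857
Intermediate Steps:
m = -104 (m = (-156*2)/3 = (1/3)*(-312) = -104)
y = 18397/3860 (y = 89*(1/20) - 61*(-1/193) = 89/20 + 61/193 = 18397/3860 ≈ 4.7661)
1/((312 + m)/(-397 + y)) = 1/((312 - 104)/(-397 + 18397/3860)) = 1/(208/(-1514023/3860)) = 1/(208*(-3860/1514023)) = 1/(-802880/1514023) = -1514023/802880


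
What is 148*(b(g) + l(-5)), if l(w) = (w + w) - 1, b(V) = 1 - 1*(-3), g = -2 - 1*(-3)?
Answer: -1036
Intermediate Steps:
g = 1 (g = -2 + 3 = 1)
b(V) = 4 (b(V) = 1 + 3 = 4)
l(w) = -1 + 2*w (l(w) = 2*w - 1 = -1 + 2*w)
148*(b(g) + l(-5)) = 148*(4 + (-1 + 2*(-5))) = 148*(4 + (-1 - 10)) = 148*(4 - 11) = 148*(-7) = -1036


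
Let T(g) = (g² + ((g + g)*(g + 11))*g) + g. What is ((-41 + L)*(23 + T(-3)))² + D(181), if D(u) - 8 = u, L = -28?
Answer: 142492158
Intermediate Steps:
D(u) = 8 + u
T(g) = g + g² + 2*g²*(11 + g) (T(g) = (g² + ((2*g)*(11 + g))*g) + g = (g² + (2*g*(11 + g))*g) + g = (g² + 2*g²*(11 + g)) + g = g + g² + 2*g²*(11 + g))
((-41 + L)*(23 + T(-3)))² + D(181) = ((-41 - 28)*(23 - 3*(1 + 2*(-3)² + 23*(-3))))² + (8 + 181) = (-69*(23 - 3*(1 + 2*9 - 69)))² + 189 = (-69*(23 - 3*(1 + 18 - 69)))² + 189 = (-69*(23 - 3*(-50)))² + 189 = (-69*(23 + 150))² + 189 = (-69*173)² + 189 = (-11937)² + 189 = 142491969 + 189 = 142492158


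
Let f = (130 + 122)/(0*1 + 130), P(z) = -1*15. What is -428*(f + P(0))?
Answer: 363372/65 ≈ 5590.3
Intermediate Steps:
P(z) = -15
f = 126/65 (f = 252/(0 + 130) = 252/130 = 252*(1/130) = 126/65 ≈ 1.9385)
-428*(f + P(0)) = -428*(126/65 - 15) = -428*(-849/65) = 363372/65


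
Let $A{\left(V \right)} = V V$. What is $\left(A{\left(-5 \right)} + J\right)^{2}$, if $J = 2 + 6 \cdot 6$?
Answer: $3969$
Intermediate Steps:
$A{\left(V \right)} = V^{2}$
$J = 38$ ($J = 2 + 36 = 38$)
$\left(A{\left(-5 \right)} + J\right)^{2} = \left(\left(-5\right)^{2} + 38\right)^{2} = \left(25 + 38\right)^{2} = 63^{2} = 3969$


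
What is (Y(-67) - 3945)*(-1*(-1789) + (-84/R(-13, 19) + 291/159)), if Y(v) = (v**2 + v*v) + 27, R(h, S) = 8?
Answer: 477448950/53 ≈ 9.0085e+6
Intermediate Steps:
Y(v) = 27 + 2*v**2 (Y(v) = (v**2 + v**2) + 27 = 2*v**2 + 27 = 27 + 2*v**2)
(Y(-67) - 3945)*(-1*(-1789) + (-84/R(-13, 19) + 291/159)) = ((27 + 2*(-67)**2) - 3945)*(-1*(-1789) + (-84/8 + 291/159)) = ((27 + 2*4489) - 3945)*(1789 + (-84*1/8 + 291*(1/159))) = ((27 + 8978) - 3945)*(1789 + (-21/2 + 97/53)) = (9005 - 3945)*(1789 - 919/106) = 5060*(188715/106) = 477448950/53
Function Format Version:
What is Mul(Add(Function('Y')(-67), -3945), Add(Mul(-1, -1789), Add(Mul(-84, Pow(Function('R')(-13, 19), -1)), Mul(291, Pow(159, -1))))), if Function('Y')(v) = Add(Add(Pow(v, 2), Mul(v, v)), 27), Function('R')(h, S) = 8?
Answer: Rational(477448950, 53) ≈ 9.0085e+6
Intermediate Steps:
Function('Y')(v) = Add(27, Mul(2, Pow(v, 2))) (Function('Y')(v) = Add(Add(Pow(v, 2), Pow(v, 2)), 27) = Add(Mul(2, Pow(v, 2)), 27) = Add(27, Mul(2, Pow(v, 2))))
Mul(Add(Function('Y')(-67), -3945), Add(Mul(-1, -1789), Add(Mul(-84, Pow(Function('R')(-13, 19), -1)), Mul(291, Pow(159, -1))))) = Mul(Add(Add(27, Mul(2, Pow(-67, 2))), -3945), Add(Mul(-1, -1789), Add(Mul(-84, Pow(8, -1)), Mul(291, Pow(159, -1))))) = Mul(Add(Add(27, Mul(2, 4489)), -3945), Add(1789, Add(Mul(-84, Rational(1, 8)), Mul(291, Rational(1, 159))))) = Mul(Add(Add(27, 8978), -3945), Add(1789, Add(Rational(-21, 2), Rational(97, 53)))) = Mul(Add(9005, -3945), Add(1789, Rational(-919, 106))) = Mul(5060, Rational(188715, 106)) = Rational(477448950, 53)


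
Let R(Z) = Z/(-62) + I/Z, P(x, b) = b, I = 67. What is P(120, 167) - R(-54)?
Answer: 280177/1674 ≈ 167.37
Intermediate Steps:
R(Z) = 67/Z - Z/62 (R(Z) = Z/(-62) + 67/Z = Z*(-1/62) + 67/Z = -Z/62 + 67/Z = 67/Z - Z/62)
P(120, 167) - R(-54) = 167 - (67/(-54) - 1/62*(-54)) = 167 - (67*(-1/54) + 27/31) = 167 - (-67/54 + 27/31) = 167 - 1*(-619/1674) = 167 + 619/1674 = 280177/1674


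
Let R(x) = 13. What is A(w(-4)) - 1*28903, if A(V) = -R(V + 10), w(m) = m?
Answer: -28916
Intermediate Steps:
A(V) = -13 (A(V) = -1*13 = -13)
A(w(-4)) - 1*28903 = -13 - 1*28903 = -13 - 28903 = -28916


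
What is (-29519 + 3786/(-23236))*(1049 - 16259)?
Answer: 2608162394175/5809 ≈ 4.4899e+8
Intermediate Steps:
(-29519 + 3786/(-23236))*(1049 - 16259) = (-29519 + 3786*(-1/23236))*(-15210) = (-29519 - 1893/11618)*(-15210) = -342953635/11618*(-15210) = 2608162394175/5809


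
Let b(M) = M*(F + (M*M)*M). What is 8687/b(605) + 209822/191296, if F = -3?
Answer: 7027689246675043/6407186866289440 ≈ 1.0968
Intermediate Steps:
b(M) = M*(-3 + M**3) (b(M) = M*(-3 + (M*M)*M) = M*(-3 + M**2*M) = M*(-3 + M**3))
8687/b(605) + 209822/191296 = 8687/((605*(-3 + 605**3))) + 209822/191296 = 8687/((605*(-3 + 221445125))) + 209822*(1/191296) = 8687/((605*221445122)) + 104911/95648 = 8687/133974298810 + 104911/95648 = 7027689246675043/6407186866289440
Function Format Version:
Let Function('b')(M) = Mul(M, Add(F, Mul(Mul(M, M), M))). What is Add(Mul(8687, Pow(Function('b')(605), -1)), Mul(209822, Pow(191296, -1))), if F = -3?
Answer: Rational(7027689246675043, 6407186866289440) ≈ 1.0968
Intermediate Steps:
Function('b')(M) = Mul(M, Add(-3, Pow(M, 3))) (Function('b')(M) = Mul(M, Add(-3, Mul(Mul(M, M), M))) = Mul(M, Add(-3, Mul(Pow(M, 2), M))) = Mul(M, Add(-3, Pow(M, 3))))
Add(Mul(8687, Pow(Function('b')(605), -1)), Mul(209822, Pow(191296, -1))) = Add(Mul(8687, Pow(Mul(605, Add(-3, Pow(605, 3))), -1)), Mul(209822, Pow(191296, -1))) = Add(Mul(8687, Pow(Mul(605, Add(-3, 221445125)), -1)), Mul(209822, Rational(1, 191296))) = Add(Mul(8687, Pow(Mul(605, 221445122), -1)), Rational(104911, 95648)) = Add(Mul(8687, Pow(133974298810, -1)), Rational(104911, 95648)) = Add(Mul(8687, Rational(1, 133974298810)), Rational(104911, 95648)) = Add(Rational(8687, 133974298810), Rational(104911, 95648)) = Rational(7027689246675043, 6407186866289440)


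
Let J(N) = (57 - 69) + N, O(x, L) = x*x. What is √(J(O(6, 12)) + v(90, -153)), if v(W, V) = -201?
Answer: I*√177 ≈ 13.304*I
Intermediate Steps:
O(x, L) = x²
J(N) = -12 + N
√(J(O(6, 12)) + v(90, -153)) = √((-12 + 6²) - 201) = √((-12 + 36) - 201) = √(24 - 201) = √(-177) = I*√177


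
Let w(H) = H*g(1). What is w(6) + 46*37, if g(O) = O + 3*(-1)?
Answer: 1690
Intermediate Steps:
g(O) = -3 + O (g(O) = O - 3 = -3 + O)
w(H) = -2*H (w(H) = H*(-3 + 1) = H*(-2) = -2*H)
w(6) + 46*37 = -2*6 + 46*37 = -12 + 1702 = 1690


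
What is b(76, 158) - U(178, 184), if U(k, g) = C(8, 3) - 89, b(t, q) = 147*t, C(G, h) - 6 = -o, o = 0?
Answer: 11255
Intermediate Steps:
C(G, h) = 6 (C(G, h) = 6 - 1*0 = 6 + 0 = 6)
U(k, g) = -83 (U(k, g) = 6 - 89 = -83)
b(76, 158) - U(178, 184) = 147*76 - 1*(-83) = 11172 + 83 = 11255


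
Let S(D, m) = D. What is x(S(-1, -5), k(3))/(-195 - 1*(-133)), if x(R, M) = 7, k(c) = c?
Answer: -7/62 ≈ -0.11290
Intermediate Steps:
x(S(-1, -5), k(3))/(-195 - 1*(-133)) = 7/(-195 - 1*(-133)) = 7/(-195 + 133) = 7/(-62) = 7*(-1/62) = -7/62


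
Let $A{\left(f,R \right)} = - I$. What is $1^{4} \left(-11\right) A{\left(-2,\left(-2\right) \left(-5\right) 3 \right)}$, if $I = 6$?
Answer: $66$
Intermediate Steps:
$A{\left(f,R \right)} = -6$ ($A{\left(f,R \right)} = \left(-1\right) 6 = -6$)
$1^{4} \left(-11\right) A{\left(-2,\left(-2\right) \left(-5\right) 3 \right)} = 1^{4} \left(-11\right) \left(-6\right) = 1 \left(-11\right) \left(-6\right) = \left(-11\right) \left(-6\right) = 66$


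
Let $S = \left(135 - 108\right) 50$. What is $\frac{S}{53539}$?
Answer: $\frac{1350}{53539} \approx 0.025215$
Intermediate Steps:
$S = 1350$ ($S = 27 \cdot 50 = 1350$)
$\frac{S}{53539} = \frac{1350}{53539}$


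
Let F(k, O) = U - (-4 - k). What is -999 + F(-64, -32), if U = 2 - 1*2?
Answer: -1059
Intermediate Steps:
U = 0 (U = 2 - 2 = 0)
F(k, O) = 4 + k (F(k, O) = 0 - (-4 - k) = 0 + (4 + k) = 4 + k)
-999 + F(-64, -32) = -999 + (4 - 64) = -999 - 60 = -1059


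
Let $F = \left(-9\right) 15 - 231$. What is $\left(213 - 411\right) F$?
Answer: $72468$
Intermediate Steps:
$F = -366$ ($F = -135 - 231 = -366$)
$\left(213 - 411\right) F = \left(213 - 411\right) \left(-366\right) = \left(-198\right) \left(-366\right) = 72468$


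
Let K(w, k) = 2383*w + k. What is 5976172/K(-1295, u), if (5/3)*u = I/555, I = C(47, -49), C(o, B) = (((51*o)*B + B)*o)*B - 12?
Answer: -5527959100/2583929031 ≈ -2.1394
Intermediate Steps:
C(o, B) = -12 + B*o*(B + 51*B*o) (C(o, B) = ((51*B*o + B)*o)*B - 12 = ((B + 51*B*o)*o)*B - 12 = (o*(B + 51*B*o))*B - 12 = B*o*(B + 51*B*o) - 12 = -12 + B*o*(B + 51*B*o))
I = 270607094 (I = -12 + 47*(-49)² + 51*(-49)²*47² = -12 + 47*2401 + 51*2401*2209 = -12 + 112847 + 270494259 = 270607094)
u = 270607094/925 (u = 3*(270607094/555)/5 = 3*(270607094*(1/555))/5 = (⅗)*(270607094/555) = 270607094/925 ≈ 2.9255e+5)
K(w, k) = k + 2383*w
5976172/K(-1295, u) = 5976172/(270607094/925 + 2383*(-1295)) = 5976172/(270607094/925 - 3085985) = 5976172/(-2583929031/925) = 5976172*(-925/2583929031) = -5527959100/2583929031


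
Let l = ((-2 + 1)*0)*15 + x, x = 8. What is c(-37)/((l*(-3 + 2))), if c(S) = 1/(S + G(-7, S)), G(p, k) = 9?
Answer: 1/224 ≈ 0.0044643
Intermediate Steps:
l = 8 (l = ((-2 + 1)*0)*15 + 8 = -1*0*15 + 8 = 0*15 + 8 = 0 + 8 = 8)
c(S) = 1/(9 + S) (c(S) = 1/(S + 9) = 1/(9 + S))
c(-37)/((l*(-3 + 2))) = 1/((9 - 37)*((8*(-3 + 2)))) = 1/((-28)*((8*(-1)))) = -1/28/(-8) = -1/28*(-1/8) = 1/224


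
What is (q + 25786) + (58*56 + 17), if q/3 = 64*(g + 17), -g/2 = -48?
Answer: 50747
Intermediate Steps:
g = 96 (g = -2*(-48) = 96)
q = 21696 (q = 3*(64*(96 + 17)) = 3*(64*113) = 3*7232 = 21696)
(q + 25786) + (58*56 + 17) = (21696 + 25786) + (58*56 + 17) = 47482 + (3248 + 17) = 47482 + 3265 = 50747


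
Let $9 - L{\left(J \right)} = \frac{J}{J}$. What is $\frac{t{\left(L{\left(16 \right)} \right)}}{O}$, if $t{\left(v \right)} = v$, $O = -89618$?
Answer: $- \frac{4}{44809} \approx -8.9268 \cdot 10^{-5}$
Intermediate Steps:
$L{\left(J \right)} = 8$ ($L{\left(J \right)} = 9 - \frac{J}{J} = 9 - 1 = 8$)
$\frac{t{\left(L{\left(16 \right)} \right)}}{O} = \frac{8}{-89618} = 8 \left(- \frac{1}{89618}\right) = - \frac{4}{44809}$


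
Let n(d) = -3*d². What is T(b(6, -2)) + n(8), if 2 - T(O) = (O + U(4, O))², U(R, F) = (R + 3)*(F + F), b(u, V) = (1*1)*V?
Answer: -1090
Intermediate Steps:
b(u, V) = V (b(u, V) = 1*V = V)
U(R, F) = 2*F*(3 + R) (U(R, F) = (3 + R)*(2*F) = 2*F*(3 + R))
T(O) = 2 - 225*O² (T(O) = 2 - (O + 2*O*(3 + 4))² = 2 - (O + 2*O*7)² = 2 - (O + 14*O)² = 2 - (15*O)² = 2 - 225*O²)
T(b(6, -2)) + n(8) = (2 - 225*(-2)²) - 3*8² = (2 - 225*4) - 3*64 = (2 - 900) - 192 = -898 - 192 = -1090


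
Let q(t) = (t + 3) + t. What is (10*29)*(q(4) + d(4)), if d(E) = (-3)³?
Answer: -4640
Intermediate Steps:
d(E) = -27
q(t) = 3 + 2*t (q(t) = (3 + t) + t = 3 + 2*t)
(10*29)*(q(4) + d(4)) = (10*29)*((3 + 2*4) - 27) = 290*((3 + 8) - 27) = 290*(11 - 27) = 290*(-16) = -4640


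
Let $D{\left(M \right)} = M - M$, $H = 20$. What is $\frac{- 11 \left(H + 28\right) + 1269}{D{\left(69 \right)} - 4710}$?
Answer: $- \frac{247}{1570} \approx -0.15732$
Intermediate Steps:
$D{\left(M \right)} = 0$
$\frac{- 11 \left(H + 28\right) + 1269}{D{\left(69 \right)} - 4710} = \frac{- 11 \left(20 + 28\right) + 1269}{0 - 4710} = \frac{\left(-11\right) 48 + 1269}{-4710} = \left(-528 + 1269\right) \left(- \frac{1}{4710}\right) = 741 \left(- \frac{1}{4710}\right) = - \frac{247}{1570}$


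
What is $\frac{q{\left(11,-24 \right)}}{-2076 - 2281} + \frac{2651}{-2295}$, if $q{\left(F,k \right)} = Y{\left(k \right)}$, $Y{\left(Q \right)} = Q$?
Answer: $- \frac{11495327}{9999315} \approx -1.1496$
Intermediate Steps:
$q{\left(F,k \right)} = k$
$\frac{q{\left(11,-24 \right)}}{-2076 - 2281} + \frac{2651}{-2295} = - \frac{24}{-2076 - 2281} + \frac{2651}{-2295} = - \frac{24}{-4357} + 2651 \left(- \frac{1}{2295}\right) = \left(-24\right) \left(- \frac{1}{4357}\right) - \frac{2651}{2295} = \frac{24}{4357} - \frac{2651}{2295} = - \frac{11495327}{9999315}$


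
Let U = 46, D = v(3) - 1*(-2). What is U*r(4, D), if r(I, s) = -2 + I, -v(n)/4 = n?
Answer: 92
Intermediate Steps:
v(n) = -4*n
D = -10 (D = -4*3 - 1*(-2) = -12 + 2 = -10)
U*r(4, D) = 46*(-2 + 4) = 46*2 = 92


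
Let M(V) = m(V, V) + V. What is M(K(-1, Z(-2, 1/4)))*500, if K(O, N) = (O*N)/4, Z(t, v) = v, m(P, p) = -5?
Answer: -10125/4 ≈ -2531.3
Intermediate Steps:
K(O, N) = N*O/4 (K(O, N) = (N*O)*(¼) = N*O/4)
M(V) = -5 + V
M(K(-1, Z(-2, 1/4)))*500 = (-5 + (¼)*(-1)/4)*500 = (-5 + (¼)*(¼)*(-1))*500 = (-5 - 1/16)*500 = -81/16*500 = -10125/4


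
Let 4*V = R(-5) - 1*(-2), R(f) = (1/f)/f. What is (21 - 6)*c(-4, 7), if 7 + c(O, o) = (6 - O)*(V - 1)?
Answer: -357/2 ≈ -178.50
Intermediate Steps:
R(f) = f**(-2) (R(f) = 1/(f*f) = f**(-2))
V = 51/100 (V = ((-5)**(-2) - 1*(-2))/4 = (1/25 + 2)/4 = (1/4)*(51/25) = 51/100 ≈ 0.51000)
c(O, o) = -497/50 + 49*O/100 (c(O, o) = -7 + (6 - O)*(51/100 - 1) = -7 + (6 - O)*(-49/100) = -7 + (-147/50 + 49*O/100) = -497/50 + 49*O/100)
(21 - 6)*c(-4, 7) = (21 - 6)*(-497/50 + (49/100)*(-4)) = 15*(-497/50 - 49/25) = 15*(-119/10) = -357/2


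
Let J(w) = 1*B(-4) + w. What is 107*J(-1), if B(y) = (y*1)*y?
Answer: 1605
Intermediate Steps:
B(y) = y² (B(y) = y*y = y²)
J(w) = 16 + w (J(w) = 1*(-4)² + w = 1*16 + w = 16 + w)
107*J(-1) = 107*(16 - 1) = 107*15 = 1605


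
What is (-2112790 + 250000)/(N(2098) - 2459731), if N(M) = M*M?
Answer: -620930/647291 ≈ -0.95928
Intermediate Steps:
N(M) = M²
(-2112790 + 250000)/(N(2098) - 2459731) = (-2112790 + 250000)/(2098² - 2459731) = -1862790/(4401604 - 2459731) = -1862790/1941873 = -1862790*1/1941873 = -620930/647291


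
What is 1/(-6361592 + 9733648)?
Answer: 1/3372056 ≈ 2.9655e-7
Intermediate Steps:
1/(-6361592 + 9733648) = 1/3372056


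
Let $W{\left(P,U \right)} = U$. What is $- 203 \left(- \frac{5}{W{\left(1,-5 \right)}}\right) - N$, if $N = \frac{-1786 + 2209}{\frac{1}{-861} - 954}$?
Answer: $- \frac{166378982}{821395} \approx -202.56$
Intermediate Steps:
$N = - \frac{364203}{821395}$ ($N = \frac{423}{- \frac{1}{861} - 954} = \frac{423}{- \frac{821395}{861}} = 423 \left(- \frac{861}{821395}\right) = - \frac{364203}{821395} \approx -0.4434$)
$- 203 \left(- \frac{5}{W{\left(1,-5 \right)}}\right) - N = - 203 \left(- \frac{5}{-5}\right) - - \frac{364203}{821395} = - 203 \left(\left(-5\right) \left(- \frac{1}{5}\right)\right) + \frac{364203}{821395} = \left(-203\right) 1 + \frac{364203}{821395} = -203 + \frac{364203}{821395} = - \frac{166378982}{821395}$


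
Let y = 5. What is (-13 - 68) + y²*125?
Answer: 3044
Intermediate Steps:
(-13 - 68) + y²*125 = (-13 - 68) + 5²*125 = -81 + 25*125 = -81 + 3125 = 3044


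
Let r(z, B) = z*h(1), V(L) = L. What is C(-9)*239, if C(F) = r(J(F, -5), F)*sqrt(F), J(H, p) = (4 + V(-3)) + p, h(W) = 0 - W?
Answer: 2868*I ≈ 2868.0*I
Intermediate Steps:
h(W) = -W
J(H, p) = 1 + p (J(H, p) = (4 - 3) + p = 1 + p)
r(z, B) = -z (r(z, B) = z*(-1*1) = z*(-1) = -z)
C(F) = 4*sqrt(F) (C(F) = (-(1 - 5))*sqrt(F) = (-1*(-4))*sqrt(F) = 4*sqrt(F))
C(-9)*239 = (4*sqrt(-9))*239 = (4*(3*I))*239 = (12*I)*239 = 2868*I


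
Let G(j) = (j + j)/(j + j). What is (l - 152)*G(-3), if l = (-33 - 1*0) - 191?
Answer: -376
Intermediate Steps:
G(j) = 1 (G(j) = (2*j)/((2*j)) = (2*j)*(1/(2*j)) = 1)
l = -224 (l = (-33 + 0) - 191 = -33 - 191 = -224)
(l - 152)*G(-3) = (-224 - 152)*1 = -376*1 = -376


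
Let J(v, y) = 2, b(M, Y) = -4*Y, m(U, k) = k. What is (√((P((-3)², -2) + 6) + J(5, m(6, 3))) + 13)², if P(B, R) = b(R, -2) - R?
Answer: 187 + 78*√2 ≈ 297.31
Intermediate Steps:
P(B, R) = 8 - R (P(B, R) = -4*(-2) - R = 8 - R)
(√((P((-3)², -2) + 6) + J(5, m(6, 3))) + 13)² = (√(((8 - 1*(-2)) + 6) + 2) + 13)² = (√(((8 + 2) + 6) + 2) + 13)² = (√((10 + 6) + 2) + 13)² = (√(16 + 2) + 13)² = (√18 + 13)² = (3*√2 + 13)² = (13 + 3*√2)²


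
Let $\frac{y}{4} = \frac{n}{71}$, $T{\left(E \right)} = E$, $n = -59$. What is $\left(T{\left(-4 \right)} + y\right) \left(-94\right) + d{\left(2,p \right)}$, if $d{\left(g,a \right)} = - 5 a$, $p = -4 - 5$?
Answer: $\frac{52075}{71} \approx 733.45$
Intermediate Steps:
$p = -9$ ($p = -4 - 5 = -9$)
$y = - \frac{236}{71}$ ($y = 4 \left(- \frac{59}{71}\right) = - \frac{236}{71} \approx -3.3239$)
$\left(T{\left(-4 \right)} + y\right) \left(-94\right) + d{\left(2,p \right)} = \left(-4 - \frac{236}{71}\right) \left(-94\right) - -45 = \left(- \frac{520}{71}\right) \left(-94\right) + 45 = \frac{48880}{71} + 45 = \frac{52075}{71}$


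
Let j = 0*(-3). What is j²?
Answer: 0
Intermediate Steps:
j = 0
j² = 0² = 0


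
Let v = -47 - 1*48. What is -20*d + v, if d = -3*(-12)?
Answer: -815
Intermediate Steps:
d = 36
v = -95 (v = -47 - 48 = -95)
-20*d + v = -20*36 - 95 = -720 - 95 = -815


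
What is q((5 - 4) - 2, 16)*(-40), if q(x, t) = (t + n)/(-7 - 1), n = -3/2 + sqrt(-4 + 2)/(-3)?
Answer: 145/2 - 5*I*sqrt(2)/3 ≈ 72.5 - 2.357*I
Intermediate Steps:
n = -3/2 - I*sqrt(2)/3 (n = -3*1/2 + sqrt(-2)*(-1/3) = -3/2 + (I*sqrt(2))*(-1/3) = -3/2 - I*sqrt(2)/3 ≈ -1.5 - 0.4714*I)
q(x, t) = 3/16 - t/8 + I*sqrt(2)/24 (q(x, t) = (t + (-3/2 - I*sqrt(2)/3))/(-7 - 1) = (-3/2 + t - I*sqrt(2)/3)/(-8) = (-3/2 + t - I*sqrt(2)/3)*(-1/8) = 3/16 - t/8 + I*sqrt(2)/24)
q((5 - 4) - 2, 16)*(-40) = (3/16 - 1/8*16 + I*sqrt(2)/24)*(-40) = (3/16 - 2 + I*sqrt(2)/24)*(-40) = (-29/16 + I*sqrt(2)/24)*(-40) = 145/2 - 5*I*sqrt(2)/3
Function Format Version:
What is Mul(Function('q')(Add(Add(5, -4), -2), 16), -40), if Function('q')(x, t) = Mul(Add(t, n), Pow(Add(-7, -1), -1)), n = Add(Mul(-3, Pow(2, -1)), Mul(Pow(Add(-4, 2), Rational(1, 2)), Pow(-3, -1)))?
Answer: Add(Rational(145, 2), Mul(Rational(-5, 3), I, Pow(2, Rational(1, 2)))) ≈ Add(72.500, Mul(-2.3570, I))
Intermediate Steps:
n = Add(Rational(-3, 2), Mul(Rational(-1, 3), I, Pow(2, Rational(1, 2)))) (n = Add(Mul(-3, Rational(1, 2)), Mul(Pow(-2, Rational(1, 2)), Rational(-1, 3))) = Add(Rational(-3, 2), Mul(Mul(I, Pow(2, Rational(1, 2))), Rational(-1, 3))) = Add(Rational(-3, 2), Mul(Rational(-1, 3), I, Pow(2, Rational(1, 2)))) ≈ Add(-1.5000, Mul(-0.47140, I)))
Function('q')(x, t) = Add(Rational(3, 16), Mul(Rational(-1, 8), t), Mul(Rational(1, 24), I, Pow(2, Rational(1, 2)))) (Function('q')(x, t) = Mul(Add(t, Add(Rational(-3, 2), Mul(Rational(-1, 3), I, Pow(2, Rational(1, 2))))), Pow(Add(-7, -1), -1)) = Mul(Add(Rational(-3, 2), t, Mul(Rational(-1, 3), I, Pow(2, Rational(1, 2)))), Pow(-8, -1)) = Mul(Add(Rational(-3, 2), t, Mul(Rational(-1, 3), I, Pow(2, Rational(1, 2)))), Rational(-1, 8)) = Add(Rational(3, 16), Mul(Rational(-1, 8), t), Mul(Rational(1, 24), I, Pow(2, Rational(1, 2)))))
Mul(Function('q')(Add(Add(5, -4), -2), 16), -40) = Mul(Add(Rational(3, 16), Mul(Rational(-1, 8), 16), Mul(Rational(1, 24), I, Pow(2, Rational(1, 2)))), -40) = Mul(Add(Rational(3, 16), -2, Mul(Rational(1, 24), I, Pow(2, Rational(1, 2)))), -40) = Mul(Add(Rational(-29, 16), Mul(Rational(1, 24), I, Pow(2, Rational(1, 2)))), -40) = Add(Rational(145, 2), Mul(Rational(-5, 3), I, Pow(2, Rational(1, 2))))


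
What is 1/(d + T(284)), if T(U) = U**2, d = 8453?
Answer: 1/89109 ≈ 1.1222e-5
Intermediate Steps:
1/(d + T(284)) = 1/(8453 + 284**2) = 1/(8453 + 80656) = 1/89109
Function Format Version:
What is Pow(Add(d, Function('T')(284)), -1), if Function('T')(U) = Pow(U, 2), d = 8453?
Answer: Rational(1, 89109) ≈ 1.1222e-5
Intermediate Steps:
Pow(Add(d, Function('T')(284)), -1) = Pow(Add(8453, Pow(284, 2)), -1) = Pow(Add(8453, 80656), -1) = Pow(89109, -1) = Rational(1, 89109)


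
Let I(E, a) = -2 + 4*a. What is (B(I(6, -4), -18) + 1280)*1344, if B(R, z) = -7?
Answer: 1710912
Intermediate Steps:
(B(I(6, -4), -18) + 1280)*1344 = (-7 + 1280)*1344 = 1273*1344 = 1710912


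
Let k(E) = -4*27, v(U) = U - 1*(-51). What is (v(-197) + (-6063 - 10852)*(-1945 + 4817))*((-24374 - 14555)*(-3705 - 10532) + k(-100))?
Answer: -26924608127733690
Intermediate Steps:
v(U) = 51 + U (v(U) = U + 51 = 51 + U)
k(E) = -108
(v(-197) + (-6063 - 10852)*(-1945 + 4817))*((-24374 - 14555)*(-3705 - 10532) + k(-100)) = ((51 - 197) + (-6063 - 10852)*(-1945 + 4817))*((-24374 - 14555)*(-3705 - 10532) - 108) = (-146 - 16915*2872)*(-38929*(-14237) - 108) = (-146 - 48579880)*(554232173 - 108) = -48580026*554232065 = -26924608127733690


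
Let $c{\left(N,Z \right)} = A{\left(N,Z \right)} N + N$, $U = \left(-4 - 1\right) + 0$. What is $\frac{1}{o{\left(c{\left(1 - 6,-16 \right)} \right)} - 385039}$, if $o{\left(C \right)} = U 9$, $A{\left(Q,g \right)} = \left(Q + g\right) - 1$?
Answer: $- \frac{1}{385084} \approx -2.5968 \cdot 10^{-6}$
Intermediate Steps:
$A{\left(Q,g \right)} = -1 + Q + g$
$U = -5$ ($U = -5 + 0 = -5$)
$c{\left(N,Z \right)} = N + N \left(-1 + N + Z\right)$ ($c{\left(N,Z \right)} = \left(-1 + N + Z\right) N + N = N \left(-1 + N + Z\right) + N = N + N \left(-1 + N + Z\right)$)
$o{\left(C \right)} = -45$ ($o{\left(C \right)} = \left(-5\right) 9 = -45$)
$\frac{1}{o{\left(c{\left(1 - 6,-16 \right)} \right)} - 385039} = \frac{1}{-45 - 385039} = \frac{1}{-385084} = - \frac{1}{385084}$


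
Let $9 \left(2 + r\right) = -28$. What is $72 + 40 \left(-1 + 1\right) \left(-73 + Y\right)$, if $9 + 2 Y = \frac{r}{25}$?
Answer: $72$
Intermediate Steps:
$r = - \frac{46}{9}$ ($r = -2 + \frac{1}{9} \left(-28\right) = -2 - \frac{28}{9} = - \frac{46}{9} \approx -5.1111$)
$Y = - \frac{2071}{450}$ ($Y = - \frac{9}{2} + \frac{\left(- \frac{46}{9}\right) \frac{1}{25}}{2} = - \frac{9}{2} + \frac{1}{2} \left(- \frac{46}{225}\right) = - \frac{9}{2} - \frac{23}{225} = - \frac{2071}{450} \approx -4.6022$)
$72 + 40 \left(-1 + 1\right) \left(-73 + Y\right) = 72 + 40 \left(-1 + 1\right) \left(-73 - \frac{2071}{450}\right) = 72 + 40 \cdot 0 \left(- \frac{34921}{450}\right) = 72 + 40 \cdot 0 = 72 + 0 = 72$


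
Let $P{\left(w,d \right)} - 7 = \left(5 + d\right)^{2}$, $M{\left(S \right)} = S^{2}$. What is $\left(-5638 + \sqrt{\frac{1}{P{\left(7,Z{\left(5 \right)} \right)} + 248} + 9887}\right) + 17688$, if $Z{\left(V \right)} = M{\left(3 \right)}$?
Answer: $12050 + \frac{\sqrt{2011026138}}{451} \approx 12149.0$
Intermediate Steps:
$Z{\left(V \right)} = 9$ ($Z{\left(V \right)} = 3^{2} = 9$)
$P{\left(w,d \right)} = 7 + \left(5 + d\right)^{2}$
$\left(-5638 + \sqrt{\frac{1}{P{\left(7,Z{\left(5 \right)} \right)} + 248} + 9887}\right) + 17688 = \left(-5638 + \sqrt{\frac{1}{\left(7 + \left(5 + 9\right)^{2}\right) + 248} + 9887}\right) + 17688 = \left(-5638 + \sqrt{\frac{1}{\left(7 + 14^{2}\right) + 248} + 9887}\right) + 17688 = \left(-5638 + \sqrt{\frac{1}{\left(7 + 196\right) + 248} + 9887}\right) + 17688 = \left(-5638 + \sqrt{\frac{1}{203 + 248} + 9887}\right) + 17688 = \left(-5638 + \sqrt{\frac{1}{451} + 9887}\right) + 17688 = \left(-5638 + \sqrt{\frac{4459038}{451}}\right) + 17688 = \left(-5638 + \frac{\sqrt{2011026138}}{451}\right) + 17688 = 12050 + \frac{\sqrt{2011026138}}{451}$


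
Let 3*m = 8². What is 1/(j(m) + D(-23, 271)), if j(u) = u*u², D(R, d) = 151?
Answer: 27/266221 ≈ 0.00010142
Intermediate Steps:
m = 64/3 (m = (⅓)*8² = (⅓)*64 = 64/3 ≈ 21.333)
j(u) = u³
1/(j(m) + D(-23, 271)) = 1/((64/3)³ + 151) = 1/(262144/27 + 151) = 1/(266221/27) = 27/266221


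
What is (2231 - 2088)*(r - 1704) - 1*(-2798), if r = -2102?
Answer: -541460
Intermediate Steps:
(2231 - 2088)*(r - 1704) - 1*(-2798) = (2231 - 2088)*(-2102 - 1704) - 1*(-2798) = 143*(-3806) + 2798 = -544258 + 2798 = -541460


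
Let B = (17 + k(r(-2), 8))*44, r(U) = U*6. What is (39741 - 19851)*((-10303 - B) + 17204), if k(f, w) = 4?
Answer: 118882530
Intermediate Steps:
r(U) = 6*U
B = 924 (B = (17 + 4)*44 = 21*44 = 924)
(39741 - 19851)*((-10303 - B) + 17204) = (39741 - 19851)*((-10303 - 1*924) + 17204) = 19890*((-10303 - 924) + 17204) = 19890*(-11227 + 17204) = 19890*5977 = 118882530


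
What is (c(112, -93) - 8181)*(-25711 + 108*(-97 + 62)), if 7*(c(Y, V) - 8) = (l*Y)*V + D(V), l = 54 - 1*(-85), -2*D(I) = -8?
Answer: 6340695603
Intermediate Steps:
D(I) = 4 (D(I) = -1/2*(-8) = 4)
l = 139 (l = 54 + 85 = 139)
c(Y, V) = 60/7 + 139*V*Y/7 (c(Y, V) = 8 + ((139*Y)*V + 4)/7 = 8 + (139*V*Y + 4)/7 = 8 + (4 + 139*V*Y)/7 = 8 + (4/7 + 139*V*Y/7) = 60/7 + 139*V*Y/7)
(c(112, -93) - 8181)*(-25711 + 108*(-97 + 62)) = ((60/7 + (139/7)*(-93)*112) - 8181)*(-25711 + 108*(-97 + 62)) = ((60/7 - 206832) - 8181)*(-25711 + 108*(-35)) = (-1447764/7 - 8181)*(-25711 - 3780) = -1505031/7*(-29491) = 6340695603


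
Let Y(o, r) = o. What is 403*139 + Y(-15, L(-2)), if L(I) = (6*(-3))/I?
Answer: 56002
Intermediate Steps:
L(I) = -18/I
403*139 + Y(-15, L(-2)) = 403*139 - 15 = 56017 - 15 = 56002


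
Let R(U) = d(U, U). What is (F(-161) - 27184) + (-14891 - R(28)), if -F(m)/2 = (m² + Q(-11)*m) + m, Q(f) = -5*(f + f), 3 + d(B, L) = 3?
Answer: -58175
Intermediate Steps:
d(B, L) = 0 (d(B, L) = -3 + 3 = 0)
R(U) = 0
Q(f) = -10*f
F(m) = -222*m - 2*m² (F(m) = -2*((m² + (-10*(-11))*m) + m) = -2*((m² + 110*m) + m) = -2*(m² + 111*m) = -222*m - 2*m²)
(F(-161) - 27184) + (-14891 - R(28)) = (-2*(-161)*(111 - 161) - 27184) + (-14891 - 1*0) = (-2*(-161)*(-50) - 27184) + (-14891 + 0) = (-16100 - 27184) - 14891 = -43284 - 14891 = -58175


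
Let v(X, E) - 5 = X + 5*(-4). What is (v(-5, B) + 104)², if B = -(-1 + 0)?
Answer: 7056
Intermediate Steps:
B = 1 (B = -1*(-1) = 1)
v(X, E) = -15 + X (v(X, E) = 5 + (X + 5*(-4)) = 5 + (X - 20) = 5 + (-20 + X) = -15 + X)
(v(-5, B) + 104)² = ((-15 - 5) + 104)² = (-20 + 104)² = 84² = 7056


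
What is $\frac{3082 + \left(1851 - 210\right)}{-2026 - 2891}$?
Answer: $- \frac{4723}{4917} \approx -0.96054$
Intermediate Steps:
$\frac{3082 + \left(1851 - 210\right)}{-2026 - 2891} = \frac{3082 + 1641}{-4917} = 4723 \left(- \frac{1}{4917}\right) = - \frac{4723}{4917}$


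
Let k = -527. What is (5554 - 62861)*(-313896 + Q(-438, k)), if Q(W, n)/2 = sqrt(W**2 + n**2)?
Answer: 17988438072 - 114614*sqrt(469573) ≈ 1.7910e+10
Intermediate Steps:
Q(W, n) = 2*sqrt(W**2 + n**2)
(5554 - 62861)*(-313896 + Q(-438, k)) = (5554 - 62861)*(-313896 + 2*sqrt((-438)**2 + (-527)**2)) = -57307*(-313896 + 2*sqrt(191844 + 277729)) = -57307*(-313896 + 2*sqrt(469573)) = 17988438072 - 114614*sqrt(469573)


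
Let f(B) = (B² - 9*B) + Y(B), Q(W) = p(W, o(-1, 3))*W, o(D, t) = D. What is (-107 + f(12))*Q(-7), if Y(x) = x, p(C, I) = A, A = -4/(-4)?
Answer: 413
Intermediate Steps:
A = 1 (A = -4*(-¼) = 1)
p(C, I) = 1
Q(W) = W (Q(W) = 1*W = W)
f(B) = B² - 8*B (f(B) = (B² - 9*B) + B = B² - 8*B)
(-107 + f(12))*Q(-7) = (-107 + 12*(-8 + 12))*(-7) = (-107 + 12*4)*(-7) = (-107 + 48)*(-7) = -59*(-7) = 413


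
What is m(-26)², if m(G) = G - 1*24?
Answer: 2500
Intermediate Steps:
m(G) = -24 + G (m(G) = G - 24 = -24 + G)
m(-26)² = (-24 - 26)² = (-50)² = 2500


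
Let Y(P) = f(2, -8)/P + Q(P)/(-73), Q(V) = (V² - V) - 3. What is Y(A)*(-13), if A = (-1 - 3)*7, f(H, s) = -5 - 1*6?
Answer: 284037/2044 ≈ 138.96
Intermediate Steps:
Q(V) = -3 + V² - V
f(H, s) = -11 (f(H, s) = -5 - 6 = -11)
A = -28 (A = -4*7 = -28)
Y(P) = 3/73 - 11/P - P²/73 + P/73 (Y(P) = -11/P + (-3 + P² - P)/(-73) = -11/P + (-3 + P² - P)*(-1/73) = -11/P + (3/73 - P²/73 + P/73) = 3/73 - 11/P - P²/73 + P/73)
Y(A)*(-13) = ((1/73)*(-803 - 28*(3 - 28 - 1*(-28)²))/(-28))*(-13) = ((1/73)*(-1/28)*(-803 - 28*(3 - 28 - 1*784)))*(-13) = ((1/73)*(-1/28)*(-803 - 28*(3 - 28 - 784)))*(-13) = ((1/73)*(-1/28)*(-803 - 28*(-809)))*(-13) = ((1/73)*(-1/28)*(-803 + 22652))*(-13) = ((1/73)*(-1/28)*21849)*(-13) = -21849/2044*(-13) = 284037/2044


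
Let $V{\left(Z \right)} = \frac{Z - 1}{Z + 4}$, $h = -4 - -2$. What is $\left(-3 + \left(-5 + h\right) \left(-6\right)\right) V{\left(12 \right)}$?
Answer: $\frac{429}{16} \approx 26.813$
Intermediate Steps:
$h = -2$ ($h = -4 + 2 = -2$)
$V{\left(Z \right)} = \frac{-1 + Z}{4 + Z}$
$\left(-3 + \left(-5 + h\right) \left(-6\right)\right) V{\left(12 \right)} = \left(-3 + \left(-5 - 2\right) \left(-6\right)\right) \frac{-1 + 12}{4 + 12} = \left(-3 - -42\right) \frac{1}{16} \cdot 11 = \left(-3 + 42\right) \frac{1}{16} \cdot 11 = 39 \cdot \frac{11}{16} = \frac{429}{16}$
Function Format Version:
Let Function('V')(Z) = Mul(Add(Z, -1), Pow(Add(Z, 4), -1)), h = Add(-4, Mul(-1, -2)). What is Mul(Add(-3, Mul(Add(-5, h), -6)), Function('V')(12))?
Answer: Rational(429, 16) ≈ 26.813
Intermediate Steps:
h = -2 (h = Add(-4, 2) = -2)
Function('V')(Z) = Mul(Pow(Add(4, Z), -1), Add(-1, Z)) (Function('V')(Z) = Mul(Add(-1, Z), Pow(Add(4, Z), -1)) = Mul(Pow(Add(4, Z), -1), Add(-1, Z)))
Mul(Add(-3, Mul(Add(-5, h), -6)), Function('V')(12)) = Mul(Add(-3, Mul(Add(-5, -2), -6)), Mul(Pow(Add(4, 12), -1), Add(-1, 12))) = Mul(Add(-3, Mul(-7, -6)), Mul(Pow(16, -1), 11)) = Mul(Add(-3, 42), Mul(Rational(1, 16), 11)) = Mul(39, Rational(11, 16)) = Rational(429, 16)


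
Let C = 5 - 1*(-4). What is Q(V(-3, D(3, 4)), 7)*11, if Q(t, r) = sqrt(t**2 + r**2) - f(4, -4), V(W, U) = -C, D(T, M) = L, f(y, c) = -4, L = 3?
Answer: 44 + 11*sqrt(130) ≈ 169.42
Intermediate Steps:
C = 9 (C = 5 + 4 = 9)
D(T, M) = 3
V(W, U) = -9 (V(W, U) = -1*9 = -9)
Q(t, r) = 4 + sqrt(r**2 + t**2) (Q(t, r) = sqrt(t**2 + r**2) - 1*(-4) = sqrt(r**2 + t**2) + 4 = 4 + sqrt(r**2 + t**2))
Q(V(-3, D(3, 4)), 7)*11 = (4 + sqrt(7**2 + (-9)**2))*11 = (4 + sqrt(49 + 81))*11 = (4 + sqrt(130))*11 = 44 + 11*sqrt(130)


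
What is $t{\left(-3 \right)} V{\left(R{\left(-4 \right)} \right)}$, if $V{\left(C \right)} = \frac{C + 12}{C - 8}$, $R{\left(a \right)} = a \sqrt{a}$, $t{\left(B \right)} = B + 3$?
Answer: $0$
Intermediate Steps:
$t{\left(B \right)} = 3 + B$
$R{\left(a \right)} = a^{\frac{3}{2}}$
$V{\left(C \right)} = \frac{12 + C}{-8 + C}$
$t{\left(-3 \right)} V{\left(R{\left(-4 \right)} \right)} = \left(3 - 3\right) \frac{12 + \left(-4\right)^{\frac{3}{2}}}{-8 + \left(-4\right)^{\frac{3}{2}}} = 0 \frac{12 - 8 i}{-8 - 8 i} = 0 \frac{-8 + 8 i}{128} \left(12 - 8 i\right) = 0 \frac{\left(-8 + 8 i\right) \left(12 - 8 i\right)}{128} = 0$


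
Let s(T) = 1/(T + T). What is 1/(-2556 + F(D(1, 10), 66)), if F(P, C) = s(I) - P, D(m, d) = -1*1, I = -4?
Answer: -8/20441 ≈ -0.00039137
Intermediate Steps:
D(m, d) = -1
s(T) = 1/(2*T)
F(P, C) = -1/8 - P (F(P, C) = (1/2)/(-4) - P = (1/2)*(-1/4) - P = -1/8 - P)
1/(-2556 + F(D(1, 10), 66)) = 1/(-2556 + (-1/8 - 1*(-1))) = 1/(-2556 + (-1/8 + 1)) = 1/(-2556 + 7/8) = 1/(-20441/8) = -8/20441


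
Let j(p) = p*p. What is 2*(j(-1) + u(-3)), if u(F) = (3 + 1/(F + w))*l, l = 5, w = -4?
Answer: 214/7 ≈ 30.571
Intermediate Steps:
j(p) = p²
u(F) = 15 + 5/(-4 + F) (u(F) = (3 + 1/(F - 4))*5 = (3 + 1/(-4 + F))*5 = 15 + 5/(-4 + F))
2*(j(-1) + u(-3)) = 2*((-1)² + 5*(-11 + 3*(-3))/(-4 - 3)) = 2*(1 + 5*(-11 - 9)/(-7)) = 2*(1 + 5*(-⅐)*(-20)) = 2*(1 + 100/7) = 2*(107/7) = 214/7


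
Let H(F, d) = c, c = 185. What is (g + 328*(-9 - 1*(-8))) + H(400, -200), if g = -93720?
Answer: -93863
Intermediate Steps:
H(F, d) = 185
(g + 328*(-9 - 1*(-8))) + H(400, -200) = (-93720 + 328*(-9 - 1*(-8))) + 185 = (-93720 + 328*(-9 + 8)) + 185 = (-93720 + 328*(-1)) + 185 = (-93720 - 328) + 185 = -94048 + 185 = -93863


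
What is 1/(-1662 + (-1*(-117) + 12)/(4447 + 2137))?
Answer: -6584/10942479 ≈ -0.00060169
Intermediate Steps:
1/(-1662 + (-1*(-117) + 12)/(4447 + 2137)) = 1/(-1662 + (117 + 12)/6584) = 1/(-1662 + 129*(1/6584)) = 1/(-1662 + 129/6584) = 1/(-10942479/6584) = -6584/10942479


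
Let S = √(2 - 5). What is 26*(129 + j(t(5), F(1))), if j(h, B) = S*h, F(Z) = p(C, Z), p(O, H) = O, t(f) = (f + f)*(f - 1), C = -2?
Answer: 3354 + 1040*I*√3 ≈ 3354.0 + 1801.3*I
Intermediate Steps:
S = I*√3 (S = √(-3) = I*√3 ≈ 1.732*I)
t(f) = 2*f*(-1 + f) (t(f) = (2*f)*(-1 + f) = 2*f*(-1 + f))
F(Z) = -2
j(h, B) = I*h*√3 (j(h, B) = (I*√3)*h = I*h*√3)
26*(129 + j(t(5), F(1))) = 26*(129 + I*(2*5*(-1 + 5))*√3) = 26*(129 + I*(2*5*4)*√3) = 26*(129 + I*40*√3) = 26*(129 + 40*I*√3) = 3354 + 1040*I*√3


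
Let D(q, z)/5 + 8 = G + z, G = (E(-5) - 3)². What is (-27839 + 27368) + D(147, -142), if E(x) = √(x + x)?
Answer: -1226 - 30*I*√10 ≈ -1226.0 - 94.868*I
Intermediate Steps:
E(x) = √2*√x (E(x) = √(2*x) = √2*√x)
G = (-3 + I*√10)² (G = (√2*√(-5) - 3)² = (√2*(I*√5) - 3)² = (I*√10 - 3)² = (-3 + I*√10)² ≈ -1.0 - 18.974*I)
D(q, z) = -40 + 5*z + 5*(3 - I*√10)² (D(q, z) = -40 + 5*((3 - I*√10)² + z) = -40 + 5*(z + (3 - I*√10)²) = -40 + (5*z + 5*(3 - I*√10)²) = -40 + 5*z + 5*(3 - I*√10)²)
(-27839 + 27368) + D(147, -142) = (-27839 + 27368) + (-45 + 5*(-142) - 30*I*√10) = -471 + (-45 - 710 - 30*I*√10) = -471 + (-755 - 30*I*√10) = -1226 - 30*I*√10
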